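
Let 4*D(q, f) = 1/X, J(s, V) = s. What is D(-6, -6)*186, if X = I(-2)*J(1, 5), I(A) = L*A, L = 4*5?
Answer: -93/80 ≈ -1.1625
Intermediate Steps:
L = 20
I(A) = 20*A
X = -40 (X = (20*(-2))*1 = -40*1 = -40)
D(q, f) = -1/160 (D(q, f) = (¼)/(-40) = (¼)*(-1/40) = -1/160)
D(-6, -6)*186 = -1/160*186 = -93/80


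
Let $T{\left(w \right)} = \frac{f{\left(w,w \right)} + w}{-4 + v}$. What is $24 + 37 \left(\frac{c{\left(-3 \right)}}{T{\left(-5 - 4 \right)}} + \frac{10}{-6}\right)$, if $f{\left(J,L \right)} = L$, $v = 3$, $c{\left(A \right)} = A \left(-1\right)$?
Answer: $- \frac{63}{2} \approx -31.5$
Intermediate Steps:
$c{\left(A \right)} = - A$
$T{\left(w \right)} = - 2 w$ ($T{\left(w \right)} = \frac{w + w}{-4 + 3} = \frac{2 w}{-1} = 2 w \left(-1\right) = - 2 w$)
$24 + 37 \left(\frac{c{\left(-3 \right)}}{T{\left(-5 - 4 \right)}} + \frac{10}{-6}\right) = 24 + 37 \left(\frac{\left(-1\right) \left(-3\right)}{\left(-2\right) \left(-5 - 4\right)} + \frac{10}{-6}\right) = 24 + 37 \left(\frac{3}{\left(-2\right) \left(-5 - 4\right)} + 10 \left(- \frac{1}{6}\right)\right) = 24 + 37 \left(\frac{3}{\left(-2\right) \left(-9\right)} - \frac{5}{3}\right) = 24 + 37 \left(\frac{3}{18} - \frac{5}{3}\right) = 24 + 37 \left(3 \cdot \frac{1}{18} - \frac{5}{3}\right) = 24 + 37 \left(\frac{1}{6} - \frac{5}{3}\right) = 24 + 37 \left(- \frac{3}{2}\right) = 24 - \frac{111}{2} = - \frac{63}{2}$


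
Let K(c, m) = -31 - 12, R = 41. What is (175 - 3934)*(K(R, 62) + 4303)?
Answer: -16013340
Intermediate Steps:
K(c, m) = -43
(175 - 3934)*(K(R, 62) + 4303) = (175 - 3934)*(-43 + 4303) = -3759*4260 = -16013340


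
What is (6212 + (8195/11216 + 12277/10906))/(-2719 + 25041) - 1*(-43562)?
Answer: 59472635990501999/1365232449056 ≈ 43562.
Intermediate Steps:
(6212 + (8195/11216 + 12277/10906))/(-2719 + 25041) - 1*(-43562) = (6212 + (8195*(1/11216) + 12277*(1/10906)))/22322 + 43562 = (6212 + (8195/11216 + 12277/10906))*(1/22322) + 43562 = (6212 + 113536751/61160848)*(1/22322) + 43562 = (380044724527/61160848)*(1/22322) + 43562 = 380044724527/1365232449056 + 43562 = 59472635990501999/1365232449056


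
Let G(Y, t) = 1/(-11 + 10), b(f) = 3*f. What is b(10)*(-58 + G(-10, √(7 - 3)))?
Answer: -1770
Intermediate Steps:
G(Y, t) = -1 (G(Y, t) = 1/(-1) = -1)
b(10)*(-58 + G(-10, √(7 - 3))) = (3*10)*(-58 - 1) = 30*(-59) = -1770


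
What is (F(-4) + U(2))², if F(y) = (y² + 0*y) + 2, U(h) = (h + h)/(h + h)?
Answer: 361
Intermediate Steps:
U(h) = 1 (U(h) = (2*h)/((2*h)) = (2*h)*(1/(2*h)) = 1)
F(y) = 2 + y² (F(y) = (y² + 0) + 2 = y² + 2 = 2 + y²)
(F(-4) + U(2))² = ((2 + (-4)²) + 1)² = ((2 + 16) + 1)² = (18 + 1)² = 19² = 361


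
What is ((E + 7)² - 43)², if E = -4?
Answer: 1156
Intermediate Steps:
((E + 7)² - 43)² = ((-4 + 7)² - 43)² = (3² - 43)² = (9 - 43)² = (-34)² = 1156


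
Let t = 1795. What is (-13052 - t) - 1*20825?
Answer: -35672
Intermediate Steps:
(-13052 - t) - 1*20825 = (-13052 - 1*1795) - 1*20825 = (-13052 - 1795) - 20825 = -14847 - 20825 = -35672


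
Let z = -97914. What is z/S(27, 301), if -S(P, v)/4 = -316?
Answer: -48957/632 ≈ -77.464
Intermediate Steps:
S(P, v) = 1264 (S(P, v) = -4*(-316) = 1264)
z/S(27, 301) = -97914/1264 = -97914*1/1264 = -48957/632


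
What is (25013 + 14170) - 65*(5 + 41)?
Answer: 36193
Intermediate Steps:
(25013 + 14170) - 65*(5 + 41) = 39183 - 65*46 = 39183 - 2990 = 36193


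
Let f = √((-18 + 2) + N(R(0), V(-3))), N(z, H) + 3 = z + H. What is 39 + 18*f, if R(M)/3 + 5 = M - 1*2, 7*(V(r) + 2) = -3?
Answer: 39 + 54*I*√231/7 ≈ 39.0 + 117.25*I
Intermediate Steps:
V(r) = -17/7 (V(r) = -2 + (⅐)*(-3) = -2 - 3/7 = -17/7)
R(M) = -21 + 3*M (R(M) = -15 + 3*(M - 1*2) = -15 + 3*(M - 2) = -15 + 3*(-2 + M) = -15 + (-6 + 3*M) = -21 + 3*M)
N(z, H) = -3 + H + z (N(z, H) = -3 + (z + H) = -3 + (H + z) = -3 + H + z)
f = 3*I*√231/7 (f = √((-18 + 2) + (-3 - 17/7 + (-21 + 3*0))) = √(-16 + (-3 - 17/7 + (-21 + 0))) = √(-16 + (-3 - 17/7 - 21)) = √(-16 - 185/7) = √(-297/7) = 3*I*√231/7 ≈ 6.5137*I)
39 + 18*f = 39 + 18*(3*I*√231/7) = 39 + 54*I*√231/7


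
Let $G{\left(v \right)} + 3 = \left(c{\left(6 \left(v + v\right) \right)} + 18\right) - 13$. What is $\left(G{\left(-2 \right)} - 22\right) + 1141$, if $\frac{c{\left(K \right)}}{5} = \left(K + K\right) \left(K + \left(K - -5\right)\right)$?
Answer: $11441$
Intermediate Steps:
$c{\left(K \right)} = 10 K \left(5 + 2 K\right)$ ($c{\left(K \right)} = 5 \left(K + K\right) \left(K + \left(K - -5\right)\right) = 5 \cdot 2 K \left(K + \left(K + 5\right)\right) = 5 \cdot 2 K \left(K + \left(5 + K\right)\right) = 5 \cdot 2 K \left(5 + 2 K\right) = 10 K \left(5 + 2 K\right)$)
$G{\left(v \right)} = 2 + 120 v \left(5 + 24 v\right)$ ($G{\left(v \right)} = -3 + \left(\left(10 \cdot 6 \left(v + v\right) \left(5 + 2 \cdot 6 \left(v + v\right)\right) + 18\right) - 13\right) = -3 + \left(\left(10 \cdot 6 \cdot 2 v \left(5 + 2 \cdot 6 \cdot 2 v\right) + 18\right) - 13\right) = -3 + \left(\left(10 \cdot 12 v \left(5 + 2 \cdot 12 v\right) + 18\right) - 13\right) = -3 + \left(\left(10 \cdot 12 v \left(5 + 24 v\right) + 18\right) - 13\right) = -3 + \left(\left(120 v \left(5 + 24 v\right) + 18\right) - 13\right) = -3 + \left(\left(18 + 120 v \left(5 + 24 v\right)\right) - 13\right) = -3 + \left(5 + 120 v \left(5 + 24 v\right)\right) = 2 + 120 v \left(5 + 24 v\right)$)
$\left(G{\left(-2 \right)} - 22\right) + 1141 = \left(\left(2 + 600 \left(-2\right) + 2880 \left(-2\right)^{2}\right) - 22\right) + 1141 = \left(\left(2 - 1200 + 2880 \cdot 4\right) - 22\right) + 1141 = \left(\left(2 - 1200 + 11520\right) - 22\right) + 1141 = \left(10322 - 22\right) + 1141 = 10300 + 1141 = 11441$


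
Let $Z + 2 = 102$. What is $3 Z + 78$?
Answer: $378$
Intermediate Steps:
$Z = 100$ ($Z = -2 + 102 = 100$)
$3 Z + 78 = 3 \cdot 100 + 78 = 300 + 78 = 378$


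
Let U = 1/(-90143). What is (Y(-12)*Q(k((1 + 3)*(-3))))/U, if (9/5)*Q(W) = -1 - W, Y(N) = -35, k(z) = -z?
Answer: -205075325/9 ≈ -2.2786e+7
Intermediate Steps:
U = -1/90143 ≈ -1.1093e-5
Q(W) = -5/9 - 5*W/9 (Q(W) = 5*(-1 - W)/9 = -5/9 - 5*W/9)
(Y(-12)*Q(k((1 + 3)*(-3))))/U = (-35*(-5/9 - (-5)*(1 + 3)*(-3)/9))/(-1/90143) = -35*(-5/9 - (-5)*4*(-3)/9)*(-90143) = -35*(-5/9 - (-5)*(-12)/9)*(-90143) = -35*(-5/9 - 5/9*12)*(-90143) = -35*(-5/9 - 20/3)*(-90143) = -35*(-65/9)*(-90143) = (2275/9)*(-90143) = -205075325/9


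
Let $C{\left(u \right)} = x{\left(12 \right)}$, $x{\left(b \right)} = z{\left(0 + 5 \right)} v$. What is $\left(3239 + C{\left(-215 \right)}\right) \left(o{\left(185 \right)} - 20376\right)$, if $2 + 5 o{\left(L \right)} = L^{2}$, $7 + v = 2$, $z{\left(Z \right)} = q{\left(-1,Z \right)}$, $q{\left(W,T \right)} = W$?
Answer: $- \frac{219479308}{5} \approx -4.3896 \cdot 10^{7}$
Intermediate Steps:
$z{\left(Z \right)} = -1$
$v = -5$ ($v = -7 + 2 = -5$)
$o{\left(L \right)} = - \frac{2}{5} + \frac{L^{2}}{5}$
$x{\left(b \right)} = 5$ ($x{\left(b \right)} = \left(-1\right) \left(-5\right) = 5$)
$C{\left(u \right)} = 5$
$\left(3239 + C{\left(-215 \right)}\right) \left(o{\left(185 \right)} - 20376\right) = \left(3239 + 5\right) \left(\left(- \frac{2}{5} + \frac{185^{2}}{5}\right) - 20376\right) = 3244 \left(\left(- \frac{2}{5} + \frac{1}{5} \cdot 34225\right) - 20376\right) = 3244 \left(\left(- \frac{2}{5} + 6845\right) - 20376\right) = 3244 \left(\frac{34223}{5} - 20376\right) = 3244 \left(- \frac{67657}{5}\right) = - \frac{219479308}{5}$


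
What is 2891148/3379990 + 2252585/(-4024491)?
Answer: 2010842165759/6801369667545 ≈ 0.29565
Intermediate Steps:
2891148/3379990 + 2252585/(-4024491) = 2891148*(1/3379990) + 2252585*(-1/4024491) = 1445574/1689995 - 2252585/4024491 = 2010842165759/6801369667545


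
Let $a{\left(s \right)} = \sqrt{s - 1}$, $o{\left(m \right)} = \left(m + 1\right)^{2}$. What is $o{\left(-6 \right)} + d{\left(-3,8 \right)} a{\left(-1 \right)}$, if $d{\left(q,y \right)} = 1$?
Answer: $25 + i \sqrt{2} \approx 25.0 + 1.4142 i$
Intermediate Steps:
$o{\left(m \right)} = \left(1 + m\right)^{2}$
$a{\left(s \right)} = \sqrt{-1 + s}$
$o{\left(-6 \right)} + d{\left(-3,8 \right)} a{\left(-1 \right)} = \left(1 - 6\right)^{2} + 1 \sqrt{-1 - 1} = \left(-5\right)^{2} + 1 \sqrt{-2} = 25 + 1 i \sqrt{2} = 25 + i \sqrt{2}$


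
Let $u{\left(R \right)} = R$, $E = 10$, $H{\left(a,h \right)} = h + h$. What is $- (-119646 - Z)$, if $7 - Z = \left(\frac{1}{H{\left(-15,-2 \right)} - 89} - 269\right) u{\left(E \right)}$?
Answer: $\frac{11377909}{93} \approx 1.2234 \cdot 10^{5}$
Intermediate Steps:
$H{\left(a,h \right)} = 2 h$
$Z = \frac{250831}{93}$ ($Z = 7 - \left(\frac{1}{2 \left(-2\right) - 89} - 269\right) 10 = 7 - \left(\frac{1}{-4 - 89} - 269\right) 10 = 7 - \left(\frac{1}{-93} - 269\right) 10 = 7 - \left(- \frac{1}{93} - 269\right) 10 = 7 - \left(- \frac{25018}{93}\right) 10 = 7 - - \frac{250180}{93} = 7 + \frac{250180}{93} = \frac{250831}{93} \approx 2697.1$)
$- (-119646 - Z) = - (-119646 - \frac{250831}{93}) = \left(-1\right) \left(- \frac{11377909}{93}\right) = \frac{11377909}{93}$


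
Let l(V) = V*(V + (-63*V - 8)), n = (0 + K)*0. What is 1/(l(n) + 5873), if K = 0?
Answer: 1/5873 ≈ 0.00017027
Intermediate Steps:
n = 0 (n = (0 + 0)*0 = 0*0 = 0)
l(V) = V*(-8 - 62*V) (l(V) = V*(V + (-8 - 63*V)) = V*(-8 - 62*V))
1/(l(n) + 5873) = 1/(-2*0*(4 + 31*0) + 5873) = 1/(-2*0*(4 + 0) + 5873) = 1/(-2*0*4 + 5873) = 1/(0 + 5873) = 1/5873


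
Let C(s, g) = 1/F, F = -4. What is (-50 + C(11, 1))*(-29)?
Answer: 5829/4 ≈ 1457.3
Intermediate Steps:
C(s, g) = -1/4 (C(s, g) = 1/(-4) = -1/4)
(-50 + C(11, 1))*(-29) = (-50 - 1/4)*(-29) = -201/4*(-29) = 5829/4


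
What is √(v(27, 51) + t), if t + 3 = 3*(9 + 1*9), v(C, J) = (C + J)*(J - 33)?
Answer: √1455 ≈ 38.144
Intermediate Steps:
v(C, J) = (-33 + J)*(C + J) (v(C, J) = (C + J)*(-33 + J) = (-33 + J)*(C + J))
t = 51 (t = -3 + 3*(9 + 1*9) = -3 + 3*(9 + 9) = -3 + 3*18 = -3 + 54 = 51)
√(v(27, 51) + t) = √((51² - 33*27 - 33*51 + 27*51) + 51) = √((2601 - 891 - 1683 + 1377) + 51) = √(1404 + 51) = √1455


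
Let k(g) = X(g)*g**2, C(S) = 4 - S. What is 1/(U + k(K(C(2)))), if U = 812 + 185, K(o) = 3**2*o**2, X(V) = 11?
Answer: 1/15253 ≈ 6.5561e-5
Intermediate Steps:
K(o) = 9*o**2
k(g) = 11*g**2
U = 997
1/(U + k(K(C(2)))) = 1/(997 + 11*(9*(4 - 1*2)**2)**2) = 1/(997 + 11*(9*(4 - 2)**2)**2) = 1/(997 + 11*(9*2**2)**2) = 1/(997 + 11*(9*4)**2) = 1/(997 + 11*36**2) = 1/(997 + 11*1296) = 1/(997 + 14256) = 1/15253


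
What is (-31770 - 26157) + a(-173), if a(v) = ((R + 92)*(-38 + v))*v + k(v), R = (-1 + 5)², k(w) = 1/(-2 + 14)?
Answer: 46612765/12 ≈ 3.8844e+6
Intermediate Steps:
k(w) = 1/12
R = 16 (R = 4² = 16)
a(v) = 1/12 + v*(-4104 + 108*v) (a(v) = ((16 + 92)*(-38 + v))*v + 1/12 = (108*(-38 + v))*v + 1/12 = (-4104 + 108*v)*v + 1/12 = v*(-4104 + 108*v) + 1/12 = 1/12 + v*(-4104 + 108*v))
(-31770 - 26157) + a(-173) = (-31770 - 26157) + (1/12 - 4104*(-173) + 108*(-173)²) = -57927 + (1/12 + 709992 + 108*29929) = -57927 + (1/12 + 709992 + 3232332) = -57927 + 47307889/12 = 46612765/12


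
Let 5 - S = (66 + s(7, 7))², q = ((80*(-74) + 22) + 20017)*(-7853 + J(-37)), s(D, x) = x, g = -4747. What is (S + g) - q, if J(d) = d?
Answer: 111388839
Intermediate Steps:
q = -111398910 (q = ((80*(-74) + 22) + 20017)*(-7853 - 37) = ((-5920 + 22) + 20017)*(-7890) = (-5898 + 20017)*(-7890) = 14119*(-7890) = -111398910)
S = -5324 (S = 5 - (66 + 7)² = 5 - 1*73² = 5 - 1*5329 = 5 - 5329 = -5324)
(S + g) - q = (-5324 - 4747) - 1*(-111398910) = -10071 + 111398910 = 111388839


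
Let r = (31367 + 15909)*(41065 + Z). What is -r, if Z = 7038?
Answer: -2274117428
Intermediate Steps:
r = 2274117428 (r = (31367 + 15909)*(41065 + 7038) = 47276*48103 = 2274117428)
-r = -1*2274117428 = -2274117428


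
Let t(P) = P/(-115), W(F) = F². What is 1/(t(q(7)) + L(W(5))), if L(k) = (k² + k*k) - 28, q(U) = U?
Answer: 115/140523 ≈ 0.00081837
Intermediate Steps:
L(k) = -28 + 2*k² (L(k) = (k² + k²) - 28 = 2*k² - 28 = -28 + 2*k²)
t(P) = -P/115 (t(P) = P*(-1/115) = -P/115)
1/(t(q(7)) + L(W(5))) = 1/(-1/115*7 + (-28 + 2*(5²)²)) = 1/(-7/115 + (-28 + 2*25²)) = 1/(-7/115 + (-28 + 2*625)) = 1/(-7/115 + (-28 + 1250)) = 1/(-7/115 + 1222) = 1/(140523/115) = 115/140523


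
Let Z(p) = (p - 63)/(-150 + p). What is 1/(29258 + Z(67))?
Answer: 83/2428410 ≈ 3.4179e-5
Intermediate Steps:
Z(p) = (-63 + p)/(-150 + p)
1/(29258 + Z(67)) = 1/(29258 + (-63 + 67)/(-150 + 67)) = 1/(29258 + 4/(-83)) = 1/(29258 - 1/83*4) = 1/(29258 - 4/83) = 1/(2428410/83) = 83/2428410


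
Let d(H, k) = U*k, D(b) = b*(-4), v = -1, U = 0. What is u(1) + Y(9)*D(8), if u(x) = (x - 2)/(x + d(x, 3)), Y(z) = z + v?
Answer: -257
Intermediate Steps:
D(b) = -4*b
d(H, k) = 0 (d(H, k) = 0*k = 0)
Y(z) = -1 + z (Y(z) = z - 1 = -1 + z)
u(x) = (-2 + x)/x (u(x) = (x - 2)/(x + 0) = (-2 + x)/x)
u(1) + Y(9)*D(8) = (-2 + 1)/1 + (-1 + 9)*(-4*8) = 1*(-1) + 8*(-32) = -1 - 256 = -257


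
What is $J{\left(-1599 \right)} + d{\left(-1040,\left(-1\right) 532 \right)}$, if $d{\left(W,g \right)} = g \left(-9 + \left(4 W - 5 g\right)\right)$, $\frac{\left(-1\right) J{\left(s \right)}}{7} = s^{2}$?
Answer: $-17094819$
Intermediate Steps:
$J{\left(s \right)} = - 7 s^{2}$
$d{\left(W,g \right)} = g \left(-9 - 5 g + 4 W\right)$ ($d{\left(W,g \right)} = g \left(-9 + \left(- 5 g + 4 W\right)\right) = g \left(-9 - 5 g + 4 W\right)$)
$J{\left(-1599 \right)} + d{\left(-1040,\left(-1\right) 532 \right)} = - 7 \left(-1599\right)^{2} + \left(-1\right) 532 \left(-9 - 5 \left(\left(-1\right) 532\right) + 4 \left(-1040\right)\right) = \left(-7\right) 2556801 - 532 \left(-9 - -2660 - 4160\right) = -17897607 - 532 \left(-9 + 2660 - 4160\right) = -17897607 - -802788 = -17897607 + 802788 = -17094819$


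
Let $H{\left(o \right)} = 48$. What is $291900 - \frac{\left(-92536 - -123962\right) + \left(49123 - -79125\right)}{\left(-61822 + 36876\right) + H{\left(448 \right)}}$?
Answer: $\frac{3633942937}{12449} \approx 2.9191 \cdot 10^{5}$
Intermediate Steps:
$291900 - \frac{\left(-92536 - -123962\right) + \left(49123 - -79125\right)}{\left(-61822 + 36876\right) + H{\left(448 \right)}} = 291900 - \frac{\left(-92536 - -123962\right) + \left(49123 - -79125\right)}{\left(-61822 + 36876\right) + 48} = 291900 - \frac{\left(-92536 + 123962\right) + \left(49123 + 79125\right)}{-24946 + 48} = 291900 - \frac{31426 + 128248}{-24898} = 291900 - 159674 \left(- \frac{1}{24898}\right) = 291900 - - \frac{79837}{12449} = 291900 + \frac{79837}{12449} = \frac{3633942937}{12449}$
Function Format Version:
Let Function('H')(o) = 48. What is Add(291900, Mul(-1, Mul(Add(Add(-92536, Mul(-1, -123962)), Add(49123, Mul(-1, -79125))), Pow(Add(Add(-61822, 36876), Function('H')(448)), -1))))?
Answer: Rational(3633942937, 12449) ≈ 2.9191e+5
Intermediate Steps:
Add(291900, Mul(-1, Mul(Add(Add(-92536, Mul(-1, -123962)), Add(49123, Mul(-1, -79125))), Pow(Add(Add(-61822, 36876), Function('H')(448)), -1)))) = Add(291900, Mul(-1, Mul(Add(Add(-92536, Mul(-1, -123962)), Add(49123, Mul(-1, -79125))), Pow(Add(Add(-61822, 36876), 48), -1)))) = Add(291900, Mul(-1, Mul(Add(Add(-92536, 123962), Add(49123, 79125)), Pow(Add(-24946, 48), -1)))) = Add(291900, Mul(-1, Mul(Add(31426, 128248), Pow(-24898, -1)))) = Add(291900, Mul(-1, Mul(159674, Rational(-1, 24898)))) = Add(291900, Mul(-1, Rational(-79837, 12449))) = Add(291900, Rational(79837, 12449)) = Rational(3633942937, 12449)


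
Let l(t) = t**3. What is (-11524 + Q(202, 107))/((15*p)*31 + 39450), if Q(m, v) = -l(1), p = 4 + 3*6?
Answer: -2305/9936 ≈ -0.23198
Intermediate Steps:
p = 22 (p = 4 + 18 = 22)
Q(m, v) = -1 (Q(m, v) = -1*1**3 = -1*1 = -1)
(-11524 + Q(202, 107))/((15*p)*31 + 39450) = (-11524 - 1)/((15*22)*31 + 39450) = -11525/(330*31 + 39450) = -11525/(10230 + 39450) = -11525/49680 = -11525*1/49680 = -2305/9936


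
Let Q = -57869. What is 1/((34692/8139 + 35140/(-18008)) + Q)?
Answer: -12213926/706779456271 ≈ -1.7281e-5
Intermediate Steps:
1/((34692/8139 + 35140/(-18008)) + Q) = 1/((34692/8139 + 35140/(-18008)) - 57869) = 1/((34692*(1/8139) + 35140*(-1/18008)) - 57869) = 1/((11564/2713 - 8785/4502) - 57869) = 1/(28227423/12213926 - 57869) = 1/(-706779456271/12213926) = -12213926/706779456271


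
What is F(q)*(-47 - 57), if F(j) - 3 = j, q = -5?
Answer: 208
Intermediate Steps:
F(j) = 3 + j
F(q)*(-47 - 57) = (3 - 5)*(-47 - 57) = -2*(-104) = 208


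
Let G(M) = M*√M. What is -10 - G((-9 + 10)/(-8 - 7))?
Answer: -10 + I*√15/225 ≈ -10.0 + 0.017213*I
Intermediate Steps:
G(M) = M^(3/2)
-10 - G((-9 + 10)/(-8 - 7)) = -10 - ((-9 + 10)/(-8 - 7))^(3/2) = -10 - (1/(-15))^(3/2) = -10 - (1*(-1/15))^(3/2) = -10 - (-1/15)^(3/2) = -10 - (-1)*I*√15/225 = -10 + I*√15/225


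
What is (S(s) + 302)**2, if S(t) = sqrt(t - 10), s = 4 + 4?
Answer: (302 + I*sqrt(2))**2 ≈ 91202.0 + 854.2*I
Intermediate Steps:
s = 8
S(t) = sqrt(-10 + t)
(S(s) + 302)**2 = (sqrt(-10 + 8) + 302)**2 = (sqrt(-2) + 302)**2 = (I*sqrt(2) + 302)**2 = (302 + I*sqrt(2))**2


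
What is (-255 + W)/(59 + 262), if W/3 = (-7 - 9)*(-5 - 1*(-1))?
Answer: -21/107 ≈ -0.19626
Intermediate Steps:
W = 192 (W = 3*((-7 - 9)*(-5 - 1*(-1))) = 3*(-16*(-5 + 1)) = 3*(-16*(-4)) = 3*64 = 192)
(-255 + W)/(59 + 262) = (-255 + 192)/(59 + 262) = -63/321 = -63*1/321 = -21/107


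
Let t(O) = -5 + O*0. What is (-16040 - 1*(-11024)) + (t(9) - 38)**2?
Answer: -3167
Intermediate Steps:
t(O) = -5 (t(O) = -5 + 0 = -5)
(-16040 - 1*(-11024)) + (t(9) - 38)**2 = (-16040 - 1*(-11024)) + (-5 - 38)**2 = (-16040 + 11024) + (-43)**2 = -5016 + 1849 = -3167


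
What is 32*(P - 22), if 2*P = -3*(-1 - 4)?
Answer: -464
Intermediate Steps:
P = 15/2 (P = (-3*(-1 - 4))/2 = (-3*(-5))/2 = (½)*15 = 15/2 ≈ 7.5000)
32*(P - 22) = 32*(15/2 - 22) = 32*(-29/2) = -464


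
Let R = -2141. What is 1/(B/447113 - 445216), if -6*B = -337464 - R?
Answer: -2682678/1194370833125 ≈ -2.2461e-6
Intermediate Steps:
B = 335323/6 (B = -(-337464 - 1*(-2141))/6 = -(-337464 + 2141)/6 = -⅙*(-335323) = 335323/6 ≈ 55887.)
1/(B/447113 - 445216) = 1/((335323/6)/447113 - 445216) = 1/((335323/6)*(1/447113) - 445216) = 1/(335323/2682678 - 445216) = 1/(-1194370833125/2682678) = -2682678/1194370833125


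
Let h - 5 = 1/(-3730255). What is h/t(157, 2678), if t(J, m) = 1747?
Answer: 18651274/6516755485 ≈ 0.0028620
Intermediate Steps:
h = 18651274/3730255 (h = 5 + 1/(-3730255) = 5 - 1/3730255 = 18651274/3730255 ≈ 5.0000)
h/t(157, 2678) = (18651274/3730255)/1747 = (18651274/3730255)*(1/1747) = 18651274/6516755485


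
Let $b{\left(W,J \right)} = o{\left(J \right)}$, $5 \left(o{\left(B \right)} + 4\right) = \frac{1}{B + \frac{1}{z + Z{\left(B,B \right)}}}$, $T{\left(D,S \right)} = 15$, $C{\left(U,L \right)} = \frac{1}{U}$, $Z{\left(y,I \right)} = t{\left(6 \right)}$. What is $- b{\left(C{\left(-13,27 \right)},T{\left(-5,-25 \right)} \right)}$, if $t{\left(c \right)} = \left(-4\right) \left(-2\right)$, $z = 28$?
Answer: $\frac{10784}{2705} \approx 3.9867$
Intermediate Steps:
$t{\left(c \right)} = 8$
$Z{\left(y,I \right)} = 8$
$o{\left(B \right)} = -4 + \frac{1}{5 \left(\frac{1}{36} + B\right)}$ ($o{\left(B \right)} = -4 + \frac{1}{5 \left(B + \frac{1}{28 + 8}\right)} = -4 + \frac{1}{5 \left(B + \frac{1}{36}\right)} = -4 + \frac{1}{5 \left(\frac{1}{36} + B\right)}$)
$b{\left(W,J \right)} = \frac{16 \left(1 - 45 J\right)}{5 \left(1 + 36 J\right)}$
$- b{\left(C{\left(-13,27 \right)},T{\left(-5,-25 \right)} \right)} = - \frac{16 \left(1 - 675\right)}{5 \left(1 + 36 \cdot 15\right)} = - \frac{16 \left(1 - 675\right)}{5 \left(1 + 540\right)} = - \frac{16 \left(-674\right)}{5 \cdot 541} = \left(-1\right) \left(- \frac{10784}{2705}\right) = \frac{10784}{2705}$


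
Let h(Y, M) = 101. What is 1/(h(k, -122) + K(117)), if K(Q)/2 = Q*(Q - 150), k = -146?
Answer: -1/7621 ≈ -0.00013122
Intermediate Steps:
K(Q) = 2*Q*(-150 + Q) (K(Q) = 2*(Q*(Q - 150)) = 2*(Q*(-150 + Q)) = 2*Q*(-150 + Q))
1/(h(k, -122) + K(117)) = 1/(101 + 2*117*(-150 + 117)) = 1/(101 + 2*117*(-33)) = 1/(101 - 7722) = 1/(-7621) = -1/7621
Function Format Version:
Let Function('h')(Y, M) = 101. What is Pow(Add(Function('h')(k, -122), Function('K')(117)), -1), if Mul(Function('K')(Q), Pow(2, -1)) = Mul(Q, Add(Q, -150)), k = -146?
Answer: Rational(-1, 7621) ≈ -0.00013122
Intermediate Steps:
Function('K')(Q) = Mul(2, Q, Add(-150, Q)) (Function('K')(Q) = Mul(2, Mul(Q, Add(Q, -150))) = Mul(2, Mul(Q, Add(-150, Q))) = Mul(2, Q, Add(-150, Q)))
Pow(Add(Function('h')(k, -122), Function('K')(117)), -1) = Pow(Add(101, Mul(2, 117, Add(-150, 117))), -1) = Pow(Add(101, Mul(2, 117, -33)), -1) = Pow(Add(101, -7722), -1) = Pow(-7621, -1) = Rational(-1, 7621)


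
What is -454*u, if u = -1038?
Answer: 471252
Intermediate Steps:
-454*u = -454*(-1038) = 471252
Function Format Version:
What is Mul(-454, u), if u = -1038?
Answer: 471252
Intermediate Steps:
Mul(-454, u) = Mul(-454, -1038) = 471252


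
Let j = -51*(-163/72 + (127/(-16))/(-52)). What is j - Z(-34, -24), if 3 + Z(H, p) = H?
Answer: 361105/2496 ≈ 144.67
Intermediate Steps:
Z(H, p) = -3 + H
j = 268753/2496 (j = -51*(-163*1/72 + (127*(-1/16))*(-1/52)) = -51*(-163/72 - 127/16*(-1/52)) = -51*(-163/72 + 127/832) = -51*(-15809/7488) = 268753/2496 ≈ 107.67)
j - Z(-34, -24) = 268753/2496 - (-3 - 34) = 268753/2496 - 1*(-37) = 268753/2496 + 37 = 361105/2496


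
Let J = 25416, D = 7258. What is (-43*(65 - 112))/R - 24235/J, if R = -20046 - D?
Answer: -22283693/21686202 ≈ -1.0276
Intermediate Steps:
R = -27304 (R = -20046 - 1*7258 = -20046 - 7258 = -27304)
(-43*(65 - 112))/R - 24235/J = -43*(65 - 112)/(-27304) - 24235/25416 = -43*(-47)*(-1/27304) - 24235*1/25416 = 2021*(-1/27304) - 24235/25416 = -2021/27304 - 24235/25416 = -22283693/21686202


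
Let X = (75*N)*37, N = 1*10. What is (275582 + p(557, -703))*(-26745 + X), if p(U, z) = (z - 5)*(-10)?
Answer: 284075310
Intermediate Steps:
N = 10
X = 27750 (X = (75*10)*37 = 750*37 = 27750)
p(U, z) = 50 - 10*z (p(U, z) = (-5 + z)*(-10) = 50 - 10*z)
(275582 + p(557, -703))*(-26745 + X) = (275582 + (50 - 10*(-703)))*(-26745 + 27750) = (275582 + (50 + 7030))*1005 = (275582 + 7080)*1005 = 282662*1005 = 284075310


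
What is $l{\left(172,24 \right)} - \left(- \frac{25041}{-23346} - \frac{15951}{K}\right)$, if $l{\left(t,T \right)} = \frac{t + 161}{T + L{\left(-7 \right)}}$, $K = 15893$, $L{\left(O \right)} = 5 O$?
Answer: $- \frac{41279025637}{1360472586} \approx -30.342$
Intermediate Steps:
$l{\left(t,T \right)} = \frac{161 + t}{-35 + T}$ ($l{\left(t,T \right)} = \frac{t + 161}{T + 5 \left(-7\right)} = \frac{161 + t}{T - 35} = \frac{161 + t}{-35 + T}$)
$l{\left(172,24 \right)} - \left(- \frac{25041}{-23346} - \frac{15951}{K}\right) = \frac{161 + 172}{-35 + 24} - \left(- \frac{25041}{-23346} - \frac{15951}{15893}\right) = \frac{1}{-11} \cdot 333 - \left(\left(-25041\right) \left(- \frac{1}{23346}\right) - \frac{15951}{15893}\right) = \left(- \frac{1}{11}\right) 333 - \left(\frac{8347}{7782} - \frac{15951}{15893}\right) = - \frac{333}{11} - \frac{8528189}{123679326} = - \frac{41279025637}{1360472586}$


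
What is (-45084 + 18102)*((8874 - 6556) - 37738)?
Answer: 955702440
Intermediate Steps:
(-45084 + 18102)*((8874 - 6556) - 37738) = -26982*(2318 - 37738) = -26982*(-35420) = 955702440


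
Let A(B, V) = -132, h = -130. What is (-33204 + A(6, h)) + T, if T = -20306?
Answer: -53642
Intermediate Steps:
(-33204 + A(6, h)) + T = (-33204 - 132) - 20306 = -33336 - 20306 = -53642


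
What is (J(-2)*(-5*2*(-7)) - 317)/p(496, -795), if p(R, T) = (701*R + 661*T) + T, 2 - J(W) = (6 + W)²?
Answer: 1297/178594 ≈ 0.0072623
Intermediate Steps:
J(W) = 2 - (6 + W)²
p(R, T) = 662*T + 701*R (p(R, T) = (661*T + 701*R) + T = 662*T + 701*R)
(J(-2)*(-5*2*(-7)) - 317)/p(496, -795) = ((2 - (6 - 2)²)*(-5*2*(-7)) - 317)/(662*(-795) + 701*496) = ((2 - 1*4²)*(-10*(-7)) - 317)/(-526290 + 347696) = ((2 - 1*16)*70 - 317)/(-178594) = ((2 - 16)*70 - 317)*(-1/178594) = (-14*70 - 317)*(-1/178594) = (-980 - 317)*(-1/178594) = -1297*(-1/178594) = 1297/178594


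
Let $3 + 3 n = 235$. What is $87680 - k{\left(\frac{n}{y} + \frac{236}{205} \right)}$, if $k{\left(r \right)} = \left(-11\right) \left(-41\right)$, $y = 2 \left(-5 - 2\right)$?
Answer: $87229$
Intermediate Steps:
$n = \frac{232}{3}$ ($n = -1 + \frac{1}{3} \cdot 235 = -1 + \frac{235}{3} = \frac{232}{3} \approx 77.333$)
$y = -14$ ($y = 2 \left(-7\right) = -14$)
$k{\left(r \right)} = 451$
$87680 - k{\left(\frac{n}{y} + \frac{236}{205} \right)} = 87680 - 451 = 87229$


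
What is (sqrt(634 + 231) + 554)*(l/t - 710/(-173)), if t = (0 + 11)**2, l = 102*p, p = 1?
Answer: 57370024/20933 + 103556*sqrt(865)/20933 ≈ 2886.1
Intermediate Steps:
l = 102 (l = 102*1 = 102)
t = 121 (t = 11**2 = 121)
(sqrt(634 + 231) + 554)*(l/t - 710/(-173)) = (sqrt(634 + 231) + 554)*(102/121 - 710/(-173)) = (sqrt(865) + 554)*(102*(1/121) - 710*(-1/173)) = (554 + sqrt(865))*(102/121 + 710/173) = (554 + sqrt(865))*(103556/20933) = 57370024/20933 + 103556*sqrt(865)/20933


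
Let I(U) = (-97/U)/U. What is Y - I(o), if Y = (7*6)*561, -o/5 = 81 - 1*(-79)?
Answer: 15079680097/640000 ≈ 23562.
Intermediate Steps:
o = -800 (o = -5*(81 - 1*(-79)) = -5*(81 + 79) = -5*160 = -800)
I(U) = -97/U²
Y = 23562 (Y = 42*561 = 23562)
Y - I(o) = 23562 - (-97)/(-800)² = 23562 - (-97)/640000 = 23562 - 1*(-97/640000) = 23562 + 97/640000 = 15079680097/640000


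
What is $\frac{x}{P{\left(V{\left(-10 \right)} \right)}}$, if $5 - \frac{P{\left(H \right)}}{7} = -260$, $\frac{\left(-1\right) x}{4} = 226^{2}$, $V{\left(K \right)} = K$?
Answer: $- \frac{204304}{1855} \approx -110.14$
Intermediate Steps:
$x = -204304$ ($x = - 4 \cdot 226^{2} = \left(-4\right) 51076 = -204304$)
$P{\left(H \right)} = 1855$ ($P{\left(H \right)} = 35 - -1820 = 35 + 1820 = 1855$)
$\frac{x}{P{\left(V{\left(-10 \right)} \right)}} = - \frac{204304}{1855}$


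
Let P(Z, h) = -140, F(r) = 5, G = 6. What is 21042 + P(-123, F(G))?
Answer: 20902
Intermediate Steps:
21042 + P(-123, F(G)) = 21042 - 140 = 20902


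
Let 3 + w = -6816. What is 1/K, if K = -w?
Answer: 1/6819 ≈ 0.00014665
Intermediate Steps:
w = -6819 (w = -3 - 6816 = -6819)
K = 6819 (K = -1*(-6819) = 6819)
1/K = 1/6819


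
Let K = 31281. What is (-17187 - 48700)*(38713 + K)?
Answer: -4611694678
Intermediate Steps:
(-17187 - 48700)*(38713 + K) = (-17187 - 48700)*(38713 + 31281) = -65887*69994 = -4611694678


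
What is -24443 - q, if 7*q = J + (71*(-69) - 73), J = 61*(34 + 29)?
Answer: -169972/7 ≈ -24282.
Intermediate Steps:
J = 3843 (J = 61*63 = 3843)
q = -1129/7 (q = (3843 + (71*(-69) - 73))/7 = (3843 + (-4899 - 73))/7 = (3843 - 4972)/7 = (⅐)*(-1129) = -1129/7 ≈ -161.29)
-24443 - q = -24443 - 1*(-1129/7) = -24443 + 1129/7 = -169972/7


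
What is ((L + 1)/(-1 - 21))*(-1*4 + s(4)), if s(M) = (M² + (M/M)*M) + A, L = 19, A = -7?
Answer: -90/11 ≈ -8.1818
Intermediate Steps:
s(M) = -7 + M + M² (s(M) = (M² + (M/M)*M) - 7 = (M² + 1*M) - 7 = (M² + M) - 7 = (M + M²) - 7 = -7 + M + M²)
((L + 1)/(-1 - 21))*(-1*4 + s(4)) = ((19 + 1)/(-1 - 21))*(-1*4 + (-7 + 4 + 4²)) = (20/(-22))*(-4 + (-7 + 4 + 16)) = (20*(-1/22))*(-4 + 13) = -10/11*9 = -90/11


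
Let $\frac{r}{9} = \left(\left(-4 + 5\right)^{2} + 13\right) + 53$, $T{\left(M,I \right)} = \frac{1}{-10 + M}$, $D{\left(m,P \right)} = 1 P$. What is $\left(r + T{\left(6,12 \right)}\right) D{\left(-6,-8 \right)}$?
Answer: $-4822$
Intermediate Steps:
$D{\left(m,P \right)} = P$
$r = 603$ ($r = 9 \left(\left(\left(-4 + 5\right)^{2} + 13\right) + 53\right) = 9 \left(\left(1^{2} + 13\right) + 53\right) = 9 \left(\left(1 + 13\right) + 53\right) = 9 \left(14 + 53\right) = 9 \cdot 67 = 603$)
$\left(r + T{\left(6,12 \right)}\right) D{\left(-6,-8 \right)} = \left(603 + \frac{1}{-10 + 6}\right) \left(-8\right) = \left(603 + \frac{1}{-4}\right) \left(-8\right) = \left(603 - \frac{1}{4}\right) \left(-8\right) = \frac{2411}{4} \left(-8\right) = -4822$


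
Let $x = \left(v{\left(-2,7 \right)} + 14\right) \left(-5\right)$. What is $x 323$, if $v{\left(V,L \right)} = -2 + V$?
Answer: $-16150$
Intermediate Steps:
$x = -50$ ($x = \left(\left(-2 - 2\right) + 14\right) \left(-5\right) = \left(-4 + 14\right) \left(-5\right) = 10 \left(-5\right) = -50$)
$x 323 = \left(-50\right) 323 = -16150$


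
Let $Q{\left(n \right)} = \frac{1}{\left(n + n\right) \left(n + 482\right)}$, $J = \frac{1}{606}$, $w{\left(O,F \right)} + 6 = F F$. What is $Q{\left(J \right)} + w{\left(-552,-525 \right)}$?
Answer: $\frac{80506564185}{292093} \approx 2.7562 \cdot 10^{5}$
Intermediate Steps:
$w{\left(O,F \right)} = -6 + F^{2}$ ($w{\left(O,F \right)} = -6 + F F = -6 + F^{2}$)
$J = \frac{1}{606} \approx 0.0016502$
$Q{\left(n \right)} = \frac{1}{2 n \left(482 + n\right)}$
$Q{\left(J \right)} + w{\left(-552,-525 \right)} = \frac{\frac{1}{\frac{1}{606}}}{2 \left(482 + \frac{1}{606}\right)} - \left(6 - \left(-525\right)^{2}\right) = \frac{1}{2} \cdot 606 \frac{1}{\frac{292093}{606}} + \left(-6 + 275625\right) = \frac{1}{2} \cdot 606 \cdot \frac{606}{292093} + 275619 = \frac{183618}{292093} + 275619 = \frac{80506564185}{292093}$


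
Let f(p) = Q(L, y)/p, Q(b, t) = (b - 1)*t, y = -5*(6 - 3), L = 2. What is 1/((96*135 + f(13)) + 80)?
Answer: 13/169505 ≈ 7.6694e-5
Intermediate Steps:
y = -15 (y = -5*3 = -15)
Q(b, t) = t*(-1 + b) (Q(b, t) = (-1 + b)*t = t*(-1 + b))
f(p) = -15/p (f(p) = (-15*(-1 + 2))/p = (-15*1)/p = -15/p)
1/((96*135 + f(13)) + 80) = 1/((96*135 - 15/13) + 80) = 1/((12960 - 15*1/13) + 80) = 1/((12960 - 15/13) + 80) = 1/(168465/13 + 80) = 1/(169505/13) = 13/169505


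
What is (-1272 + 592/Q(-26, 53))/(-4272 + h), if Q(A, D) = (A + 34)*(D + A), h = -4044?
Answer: 17135/112266 ≈ 0.15263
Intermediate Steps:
Q(A, D) = (34 + A)*(A + D)
(-1272 + 592/Q(-26, 53))/(-4272 + h) = (-1272 + 592/((-26)² + 34*(-26) + 34*53 - 26*53))/(-4272 - 4044) = (-1272 + 592/(676 - 884 + 1802 - 1378))/(-8316) = (-1272 + 592/216)*(-1/8316) = (-1272 + 592*(1/216))*(-1/8316) = (-1272 + 74/27)*(-1/8316) = -34270/27*(-1/8316) = 17135/112266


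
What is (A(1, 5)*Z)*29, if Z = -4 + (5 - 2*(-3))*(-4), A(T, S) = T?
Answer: -1392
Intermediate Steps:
Z = -48 (Z = -4 + (5 + 6)*(-4) = -4 + 11*(-4) = -4 - 44 = -48)
(A(1, 5)*Z)*29 = (1*(-48))*29 = -48*29 = -1392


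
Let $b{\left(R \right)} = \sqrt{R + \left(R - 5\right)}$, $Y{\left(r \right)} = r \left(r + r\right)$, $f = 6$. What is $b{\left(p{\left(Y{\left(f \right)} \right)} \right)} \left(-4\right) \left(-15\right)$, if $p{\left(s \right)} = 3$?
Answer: $60$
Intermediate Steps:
$Y{\left(r \right)} = 2 r^{2}$ ($Y{\left(r \right)} = r 2 r = 2 r^{2}$)
$b{\left(R \right)} = \sqrt{-5 + 2 R}$ ($b{\left(R \right)} = \sqrt{R + \left(R - 5\right)} = \sqrt{R + \left(-5 + R\right)} = \sqrt{-5 + 2 R}$)
$b{\left(p{\left(Y{\left(f \right)} \right)} \right)} \left(-4\right) \left(-15\right) = \sqrt{-5 + 2 \cdot 3} \left(-4\right) \left(-15\right) = \sqrt{-5 + 6} \left(-4\right) \left(-15\right) = \sqrt{1} \left(-4\right) \left(-15\right) = 1 \left(-4\right) \left(-15\right) = \left(-4\right) \left(-15\right) = 60$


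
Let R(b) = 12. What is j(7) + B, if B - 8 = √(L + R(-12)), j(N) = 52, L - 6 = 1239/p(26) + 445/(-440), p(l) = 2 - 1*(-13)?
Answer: 60 + √4820090/220 ≈ 69.979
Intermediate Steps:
p(l) = 15 (p(l) = 2 + 13 = 15)
L = 38539/440 (L = 6 + (1239/15 + 445/(-440)) = 6 + (1239*(1/15) + 445*(-1/440)) = 6 + (413/5 - 89/88) = 6 + 35899/440 = 38539/440 ≈ 87.589)
B = 8 + √4820090/220 (B = 8 + √(38539/440 + 12) = 8 + √(43819/440) = 8 + √4820090/220 ≈ 17.979)
j(7) + B = 52 + (8 + √4820090/220) = 60 + √4820090/220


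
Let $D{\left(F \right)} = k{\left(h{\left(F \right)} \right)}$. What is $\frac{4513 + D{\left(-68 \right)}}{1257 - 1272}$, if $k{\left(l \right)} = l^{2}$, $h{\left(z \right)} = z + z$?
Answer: $- \frac{23009}{15} \approx -1533.9$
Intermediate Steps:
$h{\left(z \right)} = 2 z$
$D{\left(F \right)} = 4 F^{2}$ ($D{\left(F \right)} = \left(2 F\right)^{2} = 4 F^{2}$)
$\frac{4513 + D{\left(-68 \right)}}{1257 - 1272} = \frac{4513 + 4 \left(-68\right)^{2}}{1257 - 1272} = \frac{4513 + 4 \cdot 4624}{-15} = \left(4513 + 18496\right) \left(- \frac{1}{15}\right) = 23009 \left(- \frac{1}{15}\right) = - \frac{23009}{15}$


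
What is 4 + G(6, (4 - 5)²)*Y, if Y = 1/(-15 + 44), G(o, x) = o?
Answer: 122/29 ≈ 4.2069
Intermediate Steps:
Y = 1/29 ≈ 0.034483
4 + G(6, (4 - 5)²)*Y = 4 + 6*(1/29) = 4 + 6/29 = 122/29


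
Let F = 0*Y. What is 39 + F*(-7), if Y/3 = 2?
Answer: 39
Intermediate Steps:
Y = 6 (Y = 3*2 = 6)
F = 0 (F = 0*6 = 0)
39 + F*(-7) = 39 + 0*(-7) = 39 + 0 = 39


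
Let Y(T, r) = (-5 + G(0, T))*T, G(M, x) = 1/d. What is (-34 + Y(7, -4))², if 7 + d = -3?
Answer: 485809/100 ≈ 4858.1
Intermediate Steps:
d = -10 (d = -7 - 3 = -10)
G(M, x) = -⅒ (G(M, x) = 1/(-10) = 1*(-⅒) = -⅒)
Y(T, r) = -51*T/10 (Y(T, r) = (-5 - ⅒)*T = -51*T/10)
(-34 + Y(7, -4))² = (-34 - 51/10*7)² = (-34 - 357/10)² = (-697/10)² = 485809/100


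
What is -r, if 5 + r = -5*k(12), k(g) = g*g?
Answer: 725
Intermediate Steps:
k(g) = g²
r = -725 (r = -5 - 5*12² = -5 - 5*144 = -5 - 720 = -725)
-r = -1*(-725) = 725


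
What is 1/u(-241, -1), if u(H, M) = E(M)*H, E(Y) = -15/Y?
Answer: -1/3615 ≈ -0.00027663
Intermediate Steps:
u(H, M) = -15*H/M (u(H, M) = (-15/M)*H = -15*H/M)
1/u(-241, -1) = 1/(-15*(-241)/(-1)) = 1/(-15*(-241)*(-1)) = 1/(-3615) = -1/3615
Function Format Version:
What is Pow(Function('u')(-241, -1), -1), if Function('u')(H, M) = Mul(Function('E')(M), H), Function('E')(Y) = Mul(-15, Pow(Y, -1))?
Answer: Rational(-1, 3615) ≈ -0.00027663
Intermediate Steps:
Function('u')(H, M) = Mul(-15, H, Pow(M, -1)) (Function('u')(H, M) = Mul(Mul(-15, Pow(M, -1)), H) = Mul(-15, H, Pow(M, -1)))
Pow(Function('u')(-241, -1), -1) = Pow(Mul(-15, -241, Pow(-1, -1)), -1) = Pow(Mul(-15, -241, -1), -1) = Pow(-3615, -1) = Rational(-1, 3615)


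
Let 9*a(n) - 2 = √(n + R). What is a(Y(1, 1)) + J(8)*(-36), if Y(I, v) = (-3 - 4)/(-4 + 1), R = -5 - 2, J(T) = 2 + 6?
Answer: -2590/9 + I*√42/27 ≈ -287.78 + 0.24003*I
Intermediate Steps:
J(T) = 8
R = -7
Y(I, v) = 7/3 (Y(I, v) = -7/(-3) = -7*(-⅓) = 7/3)
a(n) = 2/9 + √(-7 + n)/9 (a(n) = 2/9 + √(n - 7)/9 = 2/9 + √(-7 + n)/9)
a(Y(1, 1)) + J(8)*(-36) = (2/9 + √(-7 + 7/3)/9) + 8*(-36) = (2/9 + √(-14/3)/9) - 288 = (2/9 + (I*√42/3)/9) - 288 = (2/9 + I*√42/27) - 288 = -2590/9 + I*√42/27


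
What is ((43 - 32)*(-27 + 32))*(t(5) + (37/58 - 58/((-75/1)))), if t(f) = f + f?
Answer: 546029/870 ≈ 627.62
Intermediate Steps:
t(f) = 2*f
((43 - 32)*(-27 + 32))*(t(5) + (37/58 - 58/((-75/1)))) = ((43 - 32)*(-27 + 32))*(2*5 + (37/58 - 58/((-75/1)))) = (11*5)*(10 + (37*(1/58) - 58/((-75*1)))) = 55*(10 + (37/58 - 58/(-75))) = 55*(10 + (37/58 - 58*(-1/75))) = 55*(10 + (37/58 + 58/75)) = 55*(10 + 6139/4350) = 55*(49639/4350) = 546029/870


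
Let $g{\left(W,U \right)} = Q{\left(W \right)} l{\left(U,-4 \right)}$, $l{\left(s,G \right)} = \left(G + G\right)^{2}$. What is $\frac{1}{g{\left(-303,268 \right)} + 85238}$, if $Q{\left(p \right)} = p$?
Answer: $\frac{1}{65846} \approx 1.5187 \cdot 10^{-5}$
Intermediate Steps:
$l{\left(s,G \right)} = 4 G^{2}$ ($l{\left(s,G \right)} = \left(2 G\right)^{2} = 4 G^{2}$)
$g{\left(W,U \right)} = 64 W$ ($g{\left(W,U \right)} = W 4 \left(-4\right)^{2} = W 4 \cdot 16 = W 64 = 64 W$)
$\frac{1}{g{\left(-303,268 \right)} + 85238} = \frac{1}{64 \left(-303\right) + 85238} = \frac{1}{-19392 + 85238} = \frac{1}{65846}$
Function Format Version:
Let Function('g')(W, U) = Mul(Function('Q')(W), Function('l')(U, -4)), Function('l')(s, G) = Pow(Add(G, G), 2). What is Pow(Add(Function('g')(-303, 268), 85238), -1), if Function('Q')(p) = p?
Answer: Rational(1, 65846) ≈ 1.5187e-5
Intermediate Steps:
Function('l')(s, G) = Mul(4, Pow(G, 2)) (Function('l')(s, G) = Pow(Mul(2, G), 2) = Mul(4, Pow(G, 2)))
Function('g')(W, U) = Mul(64, W) (Function('g')(W, U) = Mul(W, Mul(4, Pow(-4, 2))) = Mul(W, Mul(4, 16)) = Mul(W, 64) = Mul(64, W))
Pow(Add(Function('g')(-303, 268), 85238), -1) = Pow(Add(Mul(64, -303), 85238), -1) = Pow(Add(-19392, 85238), -1) = Pow(65846, -1) = Rational(1, 65846)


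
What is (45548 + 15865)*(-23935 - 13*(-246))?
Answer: -1273521381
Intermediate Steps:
(45548 + 15865)*(-23935 - 13*(-246)) = 61413*(-23935 + 3198) = 61413*(-20737) = -1273521381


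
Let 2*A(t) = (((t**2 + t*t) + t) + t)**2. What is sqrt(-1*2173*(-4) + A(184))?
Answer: 2*sqrt(579362973) ≈ 48140.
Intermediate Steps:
A(t) = (2*t + 2*t**2)**2/2 (A(t) = (((t**2 + t*t) + t) + t)**2/2 = (((t**2 + t**2) + t) + t)**2/2 = ((2*t**2 + t) + t)**2/2 = ((t + 2*t**2) + t)**2/2 = (2*t + 2*t**2)**2/2)
sqrt(-1*2173*(-4) + A(184)) = sqrt(-1*2173*(-4) + 2*184**2*(1 + 184)**2) = sqrt(-2173*(-4) + 2*33856*185**2) = sqrt(8692 + 2*33856*34225) = sqrt(8692 + 2317443200) = sqrt(2317451892) = 2*sqrt(579362973)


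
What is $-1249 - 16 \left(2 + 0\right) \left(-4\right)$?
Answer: $-1121$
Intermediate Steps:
$-1249 - 16 \left(2 + 0\right) \left(-4\right) = -1249 - 16 \cdot 2 \left(-4\right) = -1249 - 32 \left(-4\right) = -1249 - -128 = -1249 + 128 = -1121$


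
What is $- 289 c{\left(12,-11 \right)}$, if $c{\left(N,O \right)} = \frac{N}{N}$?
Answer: $-289$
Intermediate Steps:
$c{\left(N,O \right)} = 1$
$- 289 c{\left(12,-11 \right)} = \left(-289\right) 1 = -289$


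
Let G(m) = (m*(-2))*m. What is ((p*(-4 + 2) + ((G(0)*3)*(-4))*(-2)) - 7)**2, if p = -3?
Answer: 1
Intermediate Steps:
G(m) = -2*m**2 (G(m) = (-2*m)*m = -2*m**2)
((p*(-4 + 2) + ((G(0)*3)*(-4))*(-2)) - 7)**2 = ((-3*(-4 + 2) + ((-2*0**2*3)*(-4))*(-2)) - 7)**2 = ((-3*(-2) + ((-2*0*3)*(-4))*(-2)) - 7)**2 = ((6 + ((0*3)*(-4))*(-2)) - 7)**2 = ((6 + (0*(-4))*(-2)) - 7)**2 = ((6 + 0*(-2)) - 7)**2 = ((6 + 0) - 7)**2 = (6 - 7)**2 = (-1)**2 = 1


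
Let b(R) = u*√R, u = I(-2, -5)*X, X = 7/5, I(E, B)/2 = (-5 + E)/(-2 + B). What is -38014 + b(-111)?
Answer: -38014 + 14*I*√111/5 ≈ -38014.0 + 29.5*I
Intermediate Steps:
I(E, B) = 2*(-5 + E)/(-2 + B) (I(E, B) = 2*((-5 + E)/(-2 + B)) = 2*(-5 + E)/(-2 + B))
X = 7/5 (X = 7*(⅕) = 7/5 ≈ 1.4000)
u = 14/5 (u = (2*(-5 - 2)/(-2 - 5))*(7/5) = (2*(-7)/(-7))*(7/5) = (2*(-⅐)*(-7))*(7/5) = 2*(7/5) = 14/5 ≈ 2.8000)
b(R) = 14*√R/5
-38014 + b(-111) = -38014 + 14*√(-111)/5 = -38014 + 14*(I*√111)/5 = -38014 + 14*I*√111/5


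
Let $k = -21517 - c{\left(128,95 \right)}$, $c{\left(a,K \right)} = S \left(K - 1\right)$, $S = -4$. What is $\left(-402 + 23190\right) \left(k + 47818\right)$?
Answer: $607915476$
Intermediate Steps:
$c{\left(a,K \right)} = 4 - 4 K$ ($c{\left(a,K \right)} = - 4 \left(K - 1\right) = - 4 \left(-1 + K\right) = 4 - 4 K$)
$k = -21141$ ($k = -21517 - \left(4 - 380\right) = -21517 - -376 = -21517 + 376 = -21141$)
$\left(-402 + 23190\right) \left(k + 47818\right) = \left(-402 + 23190\right) \left(-21141 + 47818\right) = 22788 \cdot 26677 = 607915476$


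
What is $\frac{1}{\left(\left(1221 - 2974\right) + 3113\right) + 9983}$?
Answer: $\frac{1}{11343} \approx 8.816 \cdot 10^{-5}$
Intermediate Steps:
$\frac{1}{\left(\left(1221 - 2974\right) + 3113\right) + 9983} = \frac{1}{\left(-1753 + 3113\right) + 9983} = \frac{1}{1360 + 9983} = \frac{1}{11343}$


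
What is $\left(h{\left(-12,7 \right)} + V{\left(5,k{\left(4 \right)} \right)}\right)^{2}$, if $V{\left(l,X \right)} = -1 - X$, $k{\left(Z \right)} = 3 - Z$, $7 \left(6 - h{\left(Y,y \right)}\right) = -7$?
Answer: $49$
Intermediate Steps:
$h{\left(Y,y \right)} = 7$ ($h{\left(Y,y \right)} = 6 - -1 = 6 + 1 = 7$)
$\left(h{\left(-12,7 \right)} + V{\left(5,k{\left(4 \right)} \right)}\right)^{2} = \left(7 - \left(4 - 4\right)\right)^{2} = \left(7 - 0\right)^{2} = \left(7 + \left(-1 + 1\right)\right)^{2} = \left(7 + 0\right)^{2} = 7^{2} = 49$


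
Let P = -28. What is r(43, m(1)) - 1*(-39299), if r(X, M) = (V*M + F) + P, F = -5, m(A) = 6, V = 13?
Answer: 39344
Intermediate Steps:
r(X, M) = -33 + 13*M (r(X, M) = (13*M - 5) - 28 = (-5 + 13*M) - 28 = -33 + 13*M)
r(43, m(1)) - 1*(-39299) = (-33 + 13*6) - 1*(-39299) = (-33 + 78) + 39299 = 45 + 39299 = 39344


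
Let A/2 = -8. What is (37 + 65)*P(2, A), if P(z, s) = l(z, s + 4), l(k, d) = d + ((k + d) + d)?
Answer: -3468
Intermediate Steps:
l(k, d) = k + 3*d (l(k, d) = d + ((d + k) + d) = d + (k + 2*d) = k + 3*d)
A = -16 (A = 2*(-8) = -16)
P(z, s) = 12 + z + 3*s (P(z, s) = z + 3*(s + 4) = z + 3*(4 + s) = z + (12 + 3*s) = 12 + z + 3*s)
(37 + 65)*P(2, A) = (37 + 65)*(12 + 2 + 3*(-16)) = 102*(12 + 2 - 48) = 102*(-34) = -3468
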